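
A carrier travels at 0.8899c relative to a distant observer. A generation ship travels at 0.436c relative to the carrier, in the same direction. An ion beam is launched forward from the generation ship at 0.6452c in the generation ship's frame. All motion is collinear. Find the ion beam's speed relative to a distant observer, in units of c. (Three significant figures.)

0.990c

First combine the ion beam and generation ship (S''→S'): u₁ = (0.6452 + 0.436)/(1 + 0.6452×0.436) = 1.0812/1.2813072 = 0.84383.
Then combine with the carrier (S'→S): u = (0.84383 + 0.8899)/(1 + 0.84383×0.8899) = 1.73373/1.750924317 = 0.99018.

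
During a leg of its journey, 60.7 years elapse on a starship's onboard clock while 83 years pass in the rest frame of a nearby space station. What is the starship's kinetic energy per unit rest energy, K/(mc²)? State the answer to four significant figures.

0.3674

The time-dilation ratio gives γ = 83/60.7 = 1.36738.
K/(mc²) = γ − 1 = 1.36738 − 1 = 0.3674.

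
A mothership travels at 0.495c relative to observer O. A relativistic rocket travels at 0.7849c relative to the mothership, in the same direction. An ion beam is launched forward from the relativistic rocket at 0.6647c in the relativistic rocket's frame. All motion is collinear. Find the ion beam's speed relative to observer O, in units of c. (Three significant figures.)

Compose velocities in two stages. Stage 1 (into S'): u₁ = (0.6647+0.7849)/(1+0.6647×0.7849) = 0.9526.
Stage 2 (into S): u = (0.9526+0.495)/(1+0.9526×0.495) = 0.98373, so the speed is 0.984c.

0.984c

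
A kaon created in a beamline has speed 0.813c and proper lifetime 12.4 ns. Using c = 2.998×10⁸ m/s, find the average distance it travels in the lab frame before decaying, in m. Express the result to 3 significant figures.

γ = 1/√(1 − β²) = 1/√(1 − 0.660969) = 1/√0.339031 = 1/0.582264 = 1.7174.
Lab-frame lifetime: Δt = γτ = 1.7174 × 12.4 ns = 21.296 ns.
Distance: d = vΔt = 0.813 × 2.998×10⁸ m/s × 2.1296×10^-8 s = 5.19 m.

5.19 m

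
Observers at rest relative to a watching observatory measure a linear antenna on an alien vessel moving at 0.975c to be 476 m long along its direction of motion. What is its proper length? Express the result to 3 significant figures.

Lorentz factor: γ = (1 − 0.950625)^(−1/2) = 4.5004.
Proper length: L₀ = γ·L = 4.5004 × 476 = 2140 m.

2140 m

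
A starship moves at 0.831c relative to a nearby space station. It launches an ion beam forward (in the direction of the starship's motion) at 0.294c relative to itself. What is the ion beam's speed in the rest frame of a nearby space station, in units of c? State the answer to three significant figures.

0.904c

In units of c, u = (u' + v)/(1 + u'v) with u' = 0.294 and v = 0.831.
Numerator: 0.294 + 0.831 = 1.125. Denominator: 1 + (0.294)(0.831) = 1.244314.
u = 1.125/1.244314 = 0.90411, so the speed is 0.904c.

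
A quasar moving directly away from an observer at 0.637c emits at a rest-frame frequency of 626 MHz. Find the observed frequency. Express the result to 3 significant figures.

295 MHz

Relativistic Doppler (source moving away): f_obs = f_src · √((1−β)/(1+β)).
With β = 0.637: factor = √(0.363/1.637) = 0.4709.
f_obs = 626 × 0.4709 = 295 MHz.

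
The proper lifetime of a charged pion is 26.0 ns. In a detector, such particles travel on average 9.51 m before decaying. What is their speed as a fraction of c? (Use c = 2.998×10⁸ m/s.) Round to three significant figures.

0.773c

Let x = d/(cτ) = 9.510 m / (2.998×10⁸ m/s × 2.600×10^-8 s) = 1.22. Since d = βγcτ, x = βγ = β/√(1−β²).
Solving: β² = x²/(1+x²) = 1.4884/2.4884 = 0.598135, so β = 0.773.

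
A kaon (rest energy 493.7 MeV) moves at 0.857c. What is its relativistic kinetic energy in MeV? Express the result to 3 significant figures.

Lorentz factor: γ = (1 − 0.734449)^(−1/2) = 1.94056.
Kinetic energy: K = (γ − 1)mc² = (1.94056 − 1) × 493.7 MeV = 0.94056 × 493.7 = 464 MeV.

464 MeV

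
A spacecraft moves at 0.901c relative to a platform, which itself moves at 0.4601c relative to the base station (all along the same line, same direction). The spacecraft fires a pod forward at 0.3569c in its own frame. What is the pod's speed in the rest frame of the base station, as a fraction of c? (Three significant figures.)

0.982c

First combine the pod and spacecraft (S''→S'): u₁ = (0.3569 + 0.901)/(1 + 0.3569×0.901) = 1.2579/1.3215669 = 0.95182.
Then combine with the platform (S'→S): u = (0.95182 + 0.4601)/(1 + 0.95182×0.4601) = 1.41192/1.437932382 = 0.98191.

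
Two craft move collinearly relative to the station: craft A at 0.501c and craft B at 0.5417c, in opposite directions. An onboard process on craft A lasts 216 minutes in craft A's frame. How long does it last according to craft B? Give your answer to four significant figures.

Transform craft A's velocity into craft B's frame: (0.501 + 0.5417)/(1 + 0.501·0.5417) = 1.0427/1.2713917, so the relative speed is 0.82012c.
γ for this relative speed: γ = 1/√(1 − 0.672597) = 1.7477.
The clock on craft A records proper time, so craft B measures Δt = γΔτ = 1.7477 × 216 = 377.5 minutes.

377.5 minutes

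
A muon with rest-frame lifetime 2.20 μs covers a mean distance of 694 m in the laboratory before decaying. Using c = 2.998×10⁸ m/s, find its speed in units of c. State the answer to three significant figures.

Let x = d/(cτ) = 694.0 m / (2.998×10⁸ m/s × 2.200×10^-6 s) = 1.0522. Since d = βγcτ, x = βγ = β/√(1−β²).
Solving: β² = x²/(1+x²) = 1.10712/2.10712 = 0.525419, so β = 0.725.

0.725c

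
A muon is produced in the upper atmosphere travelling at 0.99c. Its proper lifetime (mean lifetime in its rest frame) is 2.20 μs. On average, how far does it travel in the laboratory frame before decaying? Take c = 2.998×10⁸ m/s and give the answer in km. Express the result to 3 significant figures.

With β = 0.99, γ = 1/√(1 − 0.99²) = 1/√0.0199 = 7.0888.
Lab-frame lifetime: Δt = γτ = 7.0888 × 2.20 μs = 15.595 μs.
Distance: d = vΔt = 0.99 × 2.998×10⁸ m/s × 1.5595×10^-5 s = 4630 m = 4.63 km.

4.63 km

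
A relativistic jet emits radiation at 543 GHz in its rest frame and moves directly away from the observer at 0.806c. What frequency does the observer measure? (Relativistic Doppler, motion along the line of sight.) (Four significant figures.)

178.0 GHz

Relativistic Doppler (source moving away): f_obs = f_src · √((1−β)/(1+β)).
With β = 0.806: factor = √(0.194/1.806) = 0.32775.
f_obs = 543 × 0.32775 = 178.0 GHz.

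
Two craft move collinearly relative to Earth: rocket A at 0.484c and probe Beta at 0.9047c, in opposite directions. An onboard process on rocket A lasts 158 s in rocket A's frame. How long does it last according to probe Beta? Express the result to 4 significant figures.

Speed of rocket A in probe Beta's frame: u = (v_A + v_B)/(1 + v_A v_B/c²) = (0.484 + 0.9047)/(1 + 0.484×0.9047) = 1.3887/1.4378748 = 0.9658; |u| = 0.9658c.
γ for this relative speed: γ = 1/√(1 − 0.93277) = 3.8567.
Rocket A's interval is proper; time dilation gives Δt_B = γΔτ = 3.8567 × 158 s = 609.4 s.

609.4 s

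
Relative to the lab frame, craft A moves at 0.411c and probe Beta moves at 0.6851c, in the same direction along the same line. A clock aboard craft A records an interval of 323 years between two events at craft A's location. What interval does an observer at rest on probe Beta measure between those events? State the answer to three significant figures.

349 years

Transform craft A's velocity into probe Beta's frame: (0.411 − 0.6851)/(1 − 0.411·0.6851) = −0.2741/0.7184239, so the relative speed is 0.38153c.
At |u| = 0.38153c, γ = (1 − 0.145565)^(−1/2) = 1.0818.
Craft A's interval is proper; time dilation gives Δt_B = γΔτ = 1.0818 × 323 years = 349 years.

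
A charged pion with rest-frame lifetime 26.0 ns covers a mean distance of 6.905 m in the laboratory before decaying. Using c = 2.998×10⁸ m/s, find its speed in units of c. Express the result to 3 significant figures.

d = βγcτ ⇒ βγ = d/(cτ) = 6.905 m / (7.7948 m) = 0.88585.
β = (βγ)/√(1+(βγ)²) = 0.88585/√1.78473 = 0.663.

0.663c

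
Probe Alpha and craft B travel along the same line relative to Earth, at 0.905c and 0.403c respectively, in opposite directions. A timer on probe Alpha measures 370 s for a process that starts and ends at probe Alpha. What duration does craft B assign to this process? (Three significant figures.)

Speed of probe Alpha in craft B's frame: u = (v_A + v_B)/(1 + v_A v_B/c²) = (0.905 + 0.403)/(1 + 0.905×0.403) = 1.308/1.364715 = 0.95844; |u| = 0.95844c.
At |u| = 0.95844c, γ = (1 − 0.918607)^(−1/2) = 3.5051.
Probe Alpha's interval is proper; time dilation gives Δt_B = γΔτ = 3.5051 × 370 s = 1300 s.

1300 s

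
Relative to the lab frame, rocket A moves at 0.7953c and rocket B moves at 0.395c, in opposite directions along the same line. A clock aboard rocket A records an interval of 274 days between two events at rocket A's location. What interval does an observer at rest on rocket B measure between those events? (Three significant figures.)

647 days

The velocity of rocket A relative to rocket B is (0.7953 + 0.395)c / (1 + 0.7953×0.395) = 0.90576c; relative speed 0.90576c.
γ for this relative speed: γ = 1/√(1 − 0.820401) = 2.3597.
Rocket A's interval is proper; time dilation gives Δt_B = γΔτ = 2.3597 × 274 days = 647 days.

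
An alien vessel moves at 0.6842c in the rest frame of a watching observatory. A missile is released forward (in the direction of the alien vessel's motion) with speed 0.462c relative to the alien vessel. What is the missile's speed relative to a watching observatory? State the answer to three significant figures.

In units of c, u = (u' + v)/(1 + u'v) with u' = 0.462 and v = 0.6842.
Numerator: 0.462 + 0.6842 = 1.1462. Denominator: 1 + (0.462)(0.6842) = 1.3161004.
u = 1.1462/1.3161004 = 0.87091, so the speed is 0.871c.

0.871c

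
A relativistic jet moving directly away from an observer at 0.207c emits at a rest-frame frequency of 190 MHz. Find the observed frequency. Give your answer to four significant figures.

Relativistic Doppler (source moving away): f_obs = f_src · √((1−β)/(1+β)).
With β = 0.207: factor = √(0.793/1.207) = 0.81056.
f_obs = 190 × 0.81056 = 154.0 MHz.

154.0 MHz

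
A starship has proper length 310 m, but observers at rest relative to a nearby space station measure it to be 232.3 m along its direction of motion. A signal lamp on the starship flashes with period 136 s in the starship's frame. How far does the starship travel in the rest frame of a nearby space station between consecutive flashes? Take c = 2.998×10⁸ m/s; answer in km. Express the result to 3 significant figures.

3.60×10^7 km

γ = L₀/L = 310/232.3 = 1.33448.
β = √(1 − 1/γ²) = 0.66217. Lab-frame period = γτ = 1.33448×136 s = 181.49 s. Distance = βc × γτ = 0.66217 × 2.998×10⁸ m/s × 181.49 s = 3.6029×10^10 m = 3.60×10^7 km.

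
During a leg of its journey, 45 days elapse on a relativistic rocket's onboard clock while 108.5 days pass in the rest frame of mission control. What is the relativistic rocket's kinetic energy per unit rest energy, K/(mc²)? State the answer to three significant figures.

1.41

The time-dilation ratio gives γ = 108.5/45 = 2.41111.
K/(mc²) = γ − 1 = 2.41111 − 1 = 1.41.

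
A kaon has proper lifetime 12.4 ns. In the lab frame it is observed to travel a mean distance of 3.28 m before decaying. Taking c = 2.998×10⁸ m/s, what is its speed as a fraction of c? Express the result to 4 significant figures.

d = βγcτ ⇒ βγ = d/(cτ) = 3.280 m / (3.71752 m) = 0.88231.
β = (βγ)/√(1+(βγ)²) = 0.88231/√1.778471 = 0.6616.

0.6616c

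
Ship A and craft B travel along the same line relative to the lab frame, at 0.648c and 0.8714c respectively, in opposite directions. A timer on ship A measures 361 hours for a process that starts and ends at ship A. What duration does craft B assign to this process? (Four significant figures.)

The velocity of ship A relative to craft B is (0.648 + 0.8714)c / (1 + 0.648×0.8714) = 0.97107c; relative speed 0.97107c.
γ for this relative speed: γ = 1/√(1 − 0.942977) = 4.1877.
Ship A's interval is proper; time dilation gives Δt_B = γΔτ = 4.1877 × 361 hours = 1512 hours.

1512 hours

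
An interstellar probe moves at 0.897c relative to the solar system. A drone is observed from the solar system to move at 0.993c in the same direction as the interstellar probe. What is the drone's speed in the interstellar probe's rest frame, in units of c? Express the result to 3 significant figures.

0.878c

Transform to the interstellar probe's frame: u' = (u − v)/(1 − uv/c²).
u' = (0.993 − 0.897)/(1 − 0.993×0.897) = 0.096/0.109279 = 0.87849.
Speed in the interstellar probe's frame: 0.878c (in the same direction).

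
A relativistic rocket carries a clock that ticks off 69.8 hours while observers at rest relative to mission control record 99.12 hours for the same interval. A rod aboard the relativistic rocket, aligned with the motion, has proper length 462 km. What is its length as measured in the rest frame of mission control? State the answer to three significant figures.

γ = Δt/Δτ = 99.12/69.8 = 1.42006.
L = L₀/γ = 462/1.42006 = 325 km.

325 km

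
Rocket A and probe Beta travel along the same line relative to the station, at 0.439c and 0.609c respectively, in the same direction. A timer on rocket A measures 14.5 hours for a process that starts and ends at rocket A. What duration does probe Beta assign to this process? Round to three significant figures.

14.9 hours

Speed of rocket A in probe Beta's frame: u = (v_A − v_B)/(1 − v_A v_B/c²) = (0.439 − 0.609)/(1 − 0.439×0.609) = −0.17/0.732649 = −0.23203; |u| = 0.23203c.
γ for this relative speed: γ = 1/√(1 − 0.0538379) = 1.0281.
Rocket A's interval is proper; time dilation gives Δt_B = γΔτ = 1.0281 × 14.5 hours = 14.9 hours.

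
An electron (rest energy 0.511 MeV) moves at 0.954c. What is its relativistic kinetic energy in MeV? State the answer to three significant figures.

γ = 1/√(1 − β²) = 1/√(1 − 0.910116) = 1/√0.089884 = 1/0.299807 = 3.3355.
Kinetic energy: K = (γ − 1)mc² = (3.3355 − 1) × 0.511 MeV = 2.3355 × 0.511 = 1.19 MeV.

1.19 MeV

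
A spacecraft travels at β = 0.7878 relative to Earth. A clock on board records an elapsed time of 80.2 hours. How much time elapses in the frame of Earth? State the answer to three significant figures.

130 hours

γ = 1/√(1 − β²) = 1/√(1 − 0.62062884) = 1/√0.37937116 = 1/0.615931 = 1.6236.
Time dilation: Δt = γ·Δτ = 1.6236 × 80.2 = 130 hours.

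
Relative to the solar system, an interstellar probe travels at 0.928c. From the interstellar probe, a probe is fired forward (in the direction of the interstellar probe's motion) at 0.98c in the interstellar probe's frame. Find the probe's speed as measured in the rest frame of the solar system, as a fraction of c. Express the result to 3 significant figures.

0.999c

Relativistic velocity addition: u = (u' + v)/(1 + u'v/c²), with u' = 0.98c and v = 0.928c.
Numerator: 0.98 + 0.928 = 1.908. Denominator: 1 + (0.98)(0.928) = 1.90944.
u = 1.908/1.90944 = 0.99925, so the speed is 0.999c.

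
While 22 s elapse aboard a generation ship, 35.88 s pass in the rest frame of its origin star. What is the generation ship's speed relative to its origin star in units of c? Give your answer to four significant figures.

γ = Δt/Δτ = 35.88/22 = 1.6309.
β = √(1 − 1/γ²) = √(1 − 0.375963) = √0.624037 = 0.7900.

0.7900c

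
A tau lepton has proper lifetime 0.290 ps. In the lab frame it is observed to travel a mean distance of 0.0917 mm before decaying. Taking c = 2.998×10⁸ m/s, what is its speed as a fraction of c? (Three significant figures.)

Let x = d/(cτ) = 9.170×10^-5 m / (2.998×10⁸ m/s × 2.900×10^-13 s) = 1.0547. Since d = βγcτ, x = βγ = β/√(1−β²).
Solving: β² = x²/(1+x²) = 1.11239/2.11239 = 0.526603, so β = 0.726.

0.726c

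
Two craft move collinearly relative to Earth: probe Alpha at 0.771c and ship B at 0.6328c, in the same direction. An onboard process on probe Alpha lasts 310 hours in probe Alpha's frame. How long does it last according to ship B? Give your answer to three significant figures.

Speed of probe Alpha in ship B's frame: u = (v_A − v_B)/(1 − v_A v_B/c²) = (0.771 − 0.6328)/(1 − 0.771×0.6328) = 0.1382/0.5121112 = 0.26986; |u| = 0.26986c.
At |u| = 0.26986c, γ = (1 − 0.0728244)^(−1/2) = 1.0385.
The clock on probe Alpha records proper time, so ship B measures Δt = γΔτ = 1.0385 × 310 = 322 hours.

322 hours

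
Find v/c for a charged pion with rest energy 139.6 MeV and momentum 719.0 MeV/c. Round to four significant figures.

βγ = pc/(mc²) = 719.0/139.6 = 5.1504.
Since γ² = 1 + (βγ)² = 27.5266, γ = √27.5266 = 5.24658, and β = (βγ)/γ = 5.1504/5.24658 = 0.9817.

0.9817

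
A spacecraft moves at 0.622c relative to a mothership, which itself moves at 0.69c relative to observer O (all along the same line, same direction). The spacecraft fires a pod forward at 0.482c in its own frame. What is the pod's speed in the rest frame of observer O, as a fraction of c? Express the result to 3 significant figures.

Compose velocities in two stages. Stage 1 (into S'): u₁ = (0.482+0.622)/(1+0.482×0.622) = 0.84936.
Stage 2 (into S): u = (0.84936+0.69)/(1+0.84936×0.69) = 0.97056, so the speed is 0.971c.

0.971c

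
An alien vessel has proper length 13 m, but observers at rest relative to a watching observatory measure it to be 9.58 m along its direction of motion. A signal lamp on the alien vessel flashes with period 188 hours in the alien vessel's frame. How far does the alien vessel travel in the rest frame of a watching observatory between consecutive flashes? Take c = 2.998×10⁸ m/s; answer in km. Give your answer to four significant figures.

From L = L₀/γ: γ = 13/9.58 = 1.35699.
β = √(1 − 1/γ²) = 0.67597. Lab-frame period = γτ = 1.35699×188 hours = 255.11 hours. Distance = βc × γτ = 0.67597 × 2.998×10⁸ m/s × 918396 s = 1.8612×10^14 m = 1.861×10^11 km.

1.861×10^11 km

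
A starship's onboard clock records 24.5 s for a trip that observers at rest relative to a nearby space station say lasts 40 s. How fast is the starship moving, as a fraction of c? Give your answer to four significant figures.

0.7905c

γ = Δt/Δτ = 40/24.5 = 1.6327.
β = √(1 − 1/γ²) = √(1 − 0.375135) = √0.624865 = 0.7905.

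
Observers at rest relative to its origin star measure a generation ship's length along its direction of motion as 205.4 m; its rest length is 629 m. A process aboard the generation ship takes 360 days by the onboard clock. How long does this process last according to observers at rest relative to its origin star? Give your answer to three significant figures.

1100 days

Length contraction gives γ = L₀/L = 629/205.4 = 3.06232.
Δt = γΔτ = 3.06232 × 360 = 1100 days.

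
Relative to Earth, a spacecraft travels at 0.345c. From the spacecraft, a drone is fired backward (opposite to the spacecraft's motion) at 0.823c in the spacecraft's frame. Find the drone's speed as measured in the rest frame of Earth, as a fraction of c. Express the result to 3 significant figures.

In units of c, u = (u' + v)/(1 + u'v) with u' = −0.823 and v = 0.345.
Numerator: −0.823 + 0.345 = −0.478. Denominator: 1 + (−0.823)(0.345) = 0.716065.
u = −0.478/0.716065 = −0.66754, so the speed is 0.668c.

0.668c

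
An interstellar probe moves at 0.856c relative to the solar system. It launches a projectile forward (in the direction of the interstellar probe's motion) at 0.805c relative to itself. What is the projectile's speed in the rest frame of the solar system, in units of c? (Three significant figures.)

0.983c

Relativistic velocity addition: u = (u' + v)/(1 + u'v/c²), with u' = 0.805c and v = 0.856c.
Numerator: 0.805 + 0.856 = 1.661. Denominator: 1 + (0.805)(0.856) = 1.68908.
u = 1.661/1.68908 = 0.98338, so the speed is 0.983c.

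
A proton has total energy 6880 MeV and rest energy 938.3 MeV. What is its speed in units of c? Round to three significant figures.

γ = E/(mc²) = 6880/938.3 = 7.3324.
β = √(1 − 1/γ²) = √(1 − 0.0185998) = √0.9814002 = 0.991.

0.991c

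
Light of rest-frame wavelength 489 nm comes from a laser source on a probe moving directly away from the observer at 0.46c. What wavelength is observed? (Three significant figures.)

804 nm

Relativistic Doppler for wavelength: λ_obs = λ_src · √((1+β)/(1−β)).
With β = 0.46: factor = √(1.46/0.54) = 1.6443.
λ_obs = 489 × 1.6443 = 804 nm.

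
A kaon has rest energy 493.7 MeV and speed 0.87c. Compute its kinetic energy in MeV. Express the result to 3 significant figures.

Lorentz factor: γ = (1 − 0.7569)^(−1/2) = 2.0282.
Kinetic energy: K = (γ − 1)mc² = (2.0282 − 1) × 493.7 MeV = 1.0282 × 493.7 = 508 MeV.

508 MeV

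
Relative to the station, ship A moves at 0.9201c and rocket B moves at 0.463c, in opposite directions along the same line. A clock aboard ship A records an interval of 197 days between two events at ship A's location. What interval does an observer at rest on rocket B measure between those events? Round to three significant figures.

The velocity of ship A relative to rocket B is (0.9201 + 0.463)c / (1 + 0.9201×0.463) = 0.96991c; relative speed 0.96991c.
γ for this relative speed: γ = 1/√(1 − 0.940725) = 4.1074.
Ship A's interval is proper; time dilation gives Δt_B = γΔτ = 4.1074 × 197 days = 809 days.

809 days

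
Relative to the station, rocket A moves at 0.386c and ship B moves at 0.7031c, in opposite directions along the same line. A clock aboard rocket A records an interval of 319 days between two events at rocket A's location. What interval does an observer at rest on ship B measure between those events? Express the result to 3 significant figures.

618 days

Speed of rocket A in ship B's frame: u = (v_A + v_B)/(1 + v_A v_B/c²) = (0.386 + 0.7031)/(1 + 0.386×0.7031) = 1.0891/1.2713966 = 0.85662; |u| = 0.85662c.
At |u| = 0.85662c, γ = (1 − 0.733798)^(−1/2) = 1.9382.
Rocket A's interval is proper; time dilation gives Δt_B = γΔτ = 1.9382 × 319 days = 618 days.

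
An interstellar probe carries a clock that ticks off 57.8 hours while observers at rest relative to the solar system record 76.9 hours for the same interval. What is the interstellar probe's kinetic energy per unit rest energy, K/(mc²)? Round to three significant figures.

0.330

From Δt = γΔτ: γ = 76.9/57.8 = 1.33045.
K/(mc²) = γ − 1 = 1.33045 − 1 = 0.330.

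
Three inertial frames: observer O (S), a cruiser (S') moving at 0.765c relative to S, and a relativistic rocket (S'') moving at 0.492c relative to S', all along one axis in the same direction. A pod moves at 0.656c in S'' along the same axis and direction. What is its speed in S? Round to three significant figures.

0.981c

Apply u = (u'+v)/(1+u'v) twice. Pod in the cruiser frame: (0.656+0.492)/(1+0.656·0.492) = 1.148/1.322752 = 0.86789c.
That velocity, transformed to the rest frame of observer O: (0.86789+0.765)/(1+0.86789·0.765) = 1.63289/1.66393585 = 0.98134c.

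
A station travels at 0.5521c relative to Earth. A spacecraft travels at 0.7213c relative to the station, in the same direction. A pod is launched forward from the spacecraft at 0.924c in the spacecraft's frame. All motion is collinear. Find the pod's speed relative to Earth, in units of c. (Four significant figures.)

Apply u = (u'+v)/(1+u'v) twice. Pod in the station frame: (0.924+0.7213)/(1+0.924·0.7213) = 1.6453/1.6664812 = 0.98729c.
That velocity, transformed to the rest frame of Earth: (0.98729+0.5521)/(1+0.98729·0.5521) = 1.53939/1.545082809 = 0.99632c.

0.9963c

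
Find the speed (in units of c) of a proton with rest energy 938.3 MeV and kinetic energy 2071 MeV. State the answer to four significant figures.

γ = 1 + K/(mc²) = 1 + 2071/938.3 = 3.2072.
β = √(1 − 1/γ²) = √(1 − 0.0972183) = √0.9027817 = 0.9501.

0.9501c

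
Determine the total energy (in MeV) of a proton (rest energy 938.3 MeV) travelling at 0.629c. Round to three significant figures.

1210 MeV

Lorentz factor: γ = (1 − 0.395641)^(−1/2) = 1.2863.
Total energy: E = γmc² = 1.2863 × 938.3 MeV = 1210 MeV.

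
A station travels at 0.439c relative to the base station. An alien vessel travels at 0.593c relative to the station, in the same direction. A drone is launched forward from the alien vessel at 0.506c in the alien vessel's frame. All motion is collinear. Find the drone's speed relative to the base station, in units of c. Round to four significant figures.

Compose velocities in two stages. Stage 1 (into S'): u₁ = (0.506+0.593)/(1+0.506×0.593) = 0.84535.
Stage 2 (into S): u = (0.84535+0.439)/(1+0.84535×0.439) = 0.93672, so the speed is 0.9367c.

0.9367c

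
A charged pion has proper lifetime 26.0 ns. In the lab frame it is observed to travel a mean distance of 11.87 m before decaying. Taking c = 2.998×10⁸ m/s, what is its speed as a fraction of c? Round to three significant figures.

0.836c

Let x = d/(cτ) = 11.87 m / (2.998×10⁸ m/s × 2.600×10^-8 s) = 1.5228. Since d = βγcτ, x = βγ = β/√(1−β²).
Solving: β² = x²/(1+x²) = 2.31892/3.31892 = 0.698697, so β = 0.836.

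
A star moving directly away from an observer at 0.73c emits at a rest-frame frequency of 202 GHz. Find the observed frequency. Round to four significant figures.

Relativistic Doppler (source moving away): f_obs = f_src · √((1−β)/(1+β)).
With β = 0.73: factor = √(0.27/1.73) = 0.39506.
f_obs = 202 × 0.39506 = 79.80 GHz.

79.80 GHz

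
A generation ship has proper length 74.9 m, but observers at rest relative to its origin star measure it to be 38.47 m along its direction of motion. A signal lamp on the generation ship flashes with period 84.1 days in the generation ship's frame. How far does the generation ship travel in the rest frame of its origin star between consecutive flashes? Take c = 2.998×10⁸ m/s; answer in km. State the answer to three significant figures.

γ = L₀/L = 74.9/38.47 = 1.94697.
β = √(1 − 1/γ²) = 0.85802. Lab-frame period = γτ = 1.94697×84.1 days = 163.74 days. Distance = βc × γτ = 0.85802 × 2.998×10⁸ m/s × 14147136 s = 3.6391×10^15 m = 3.64×10^12 km.

3.64×10^12 km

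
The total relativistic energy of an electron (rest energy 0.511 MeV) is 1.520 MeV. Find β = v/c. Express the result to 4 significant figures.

Total energy E = γmc² gives γ = 1.520/0.511 = 2.9746.
Hence β = √(1 − 1/γ²) = √(1 − 0.113017) = √0.886983 = 0.9418.

0.9418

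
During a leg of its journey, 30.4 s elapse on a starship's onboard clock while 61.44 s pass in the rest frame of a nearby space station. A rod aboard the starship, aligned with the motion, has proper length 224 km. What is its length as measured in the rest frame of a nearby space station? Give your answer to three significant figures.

The time-dilation ratio gives γ = 61.44/30.4 = 2.02105.
The rod contracts by the same γ: 224 km / 2.02105 = 111 km.

111 km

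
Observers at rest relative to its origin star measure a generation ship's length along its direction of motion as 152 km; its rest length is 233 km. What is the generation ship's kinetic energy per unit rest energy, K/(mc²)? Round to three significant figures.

From L = L₀/γ: γ = 233/152 = 1.53289.
K/(mc²) = γ − 1 = 1.53289 − 1 = 0.533.

0.533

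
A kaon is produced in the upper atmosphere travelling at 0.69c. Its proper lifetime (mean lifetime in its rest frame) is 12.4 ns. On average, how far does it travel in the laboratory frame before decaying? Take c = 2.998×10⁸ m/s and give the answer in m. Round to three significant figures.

3.54 m

Lorentz factor: γ = (1 − 0.4761)^(−1/2) = 1.3816.
Lab-frame lifetime: Δt = γτ = 1.3816 × 12.4 ns = 17.132 ns.
Distance: d = vΔt = 0.69 × 2.998×10⁸ m/s × 1.7132×10^-8 s = 3.54 m.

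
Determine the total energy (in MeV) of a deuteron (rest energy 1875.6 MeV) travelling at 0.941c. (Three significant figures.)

With β = 0.941, γ = 1/√(1 − 0.941²) = 1/√0.114519 = 2.955.
Total energy: E = γmc² = 2.955 × 1875.6 MeV = 5540 MeV.

5540 MeV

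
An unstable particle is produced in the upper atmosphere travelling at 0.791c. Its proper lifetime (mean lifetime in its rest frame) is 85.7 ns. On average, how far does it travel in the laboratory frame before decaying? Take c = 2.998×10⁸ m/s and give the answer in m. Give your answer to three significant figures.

Lorentz factor: γ = (1 − 0.625681)^(−1/2) = 1.6345.
Lab-frame lifetime: Δt = γτ = 1.6345 × 85.7 ns = 140.08 ns.
Distance: d = vΔt = 0.791 × 2.998×10⁸ m/s × 1.4008×10^-7 s = 33.2 m.

33.2 m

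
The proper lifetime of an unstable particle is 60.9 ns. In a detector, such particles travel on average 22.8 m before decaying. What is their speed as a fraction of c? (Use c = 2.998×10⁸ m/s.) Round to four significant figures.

0.7806c

d = βγcτ ⇒ βγ = d/(cτ) = 22.80 m / (18.25782 m) = 1.2488.
β = (βγ)/√(1+(βγ)²) = 1.2488/√2.5595 = 0.7806.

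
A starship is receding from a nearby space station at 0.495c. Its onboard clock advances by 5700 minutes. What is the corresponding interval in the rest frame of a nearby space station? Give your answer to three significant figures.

6560 minutes

With β = 0.495, γ = 1/√(1 − 0.495²) = 1/√0.754975 = 1.1509.
The onboard clock measures proper time, so the interval in the rest frame of a nearby space station is dilated: Δt = γ·Δτ = 1.1509 × 5700 minutes = 6560 minutes.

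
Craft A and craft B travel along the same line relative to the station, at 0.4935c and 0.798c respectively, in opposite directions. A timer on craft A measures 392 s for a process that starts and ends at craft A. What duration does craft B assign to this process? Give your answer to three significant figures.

1040 s

The velocity of craft A relative to craft B is (0.4935 + 0.798)c / (1 + 0.4935×0.798) = 0.92659c; relative speed 0.92659c.
γ for this relative speed: γ = 1/√(1 − 0.858569) = 2.6591.
Craft A's interval is proper; time dilation gives Δt_B = γΔτ = 2.6591 × 392 s = 1040 s.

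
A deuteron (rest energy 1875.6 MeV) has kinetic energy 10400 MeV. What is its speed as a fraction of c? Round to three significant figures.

γ = 1 + K/(mc²) = 1 + 10400/1875.6 = 6.5449.
β = √(1 − 1/γ²) = √(1 − 0.023345) = √0.976655 = 0.988.

0.988c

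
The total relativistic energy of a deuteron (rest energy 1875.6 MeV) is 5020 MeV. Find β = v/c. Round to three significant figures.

0.928

γ = E/(mc²) = 5020/1875.6 = 2.6765.
β = √(1 − 1/γ²) = √(1 − 0.139594) = √0.860406 = 0.928.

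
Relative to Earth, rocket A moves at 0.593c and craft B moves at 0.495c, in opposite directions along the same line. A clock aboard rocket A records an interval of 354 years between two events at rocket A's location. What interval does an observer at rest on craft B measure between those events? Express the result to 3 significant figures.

The velocity of rocket A relative to craft B is (0.593 + 0.495)c / (1 + 0.593×0.495) = 0.84111c; relative speed 0.84111c.
γ for this relative speed: γ = 1/√(1 − 0.707466) = 1.8489.
The clock on rocket A records proper time, so craft B measures Δt = γΔτ = 1.8489 × 354 = 655 years.

655 years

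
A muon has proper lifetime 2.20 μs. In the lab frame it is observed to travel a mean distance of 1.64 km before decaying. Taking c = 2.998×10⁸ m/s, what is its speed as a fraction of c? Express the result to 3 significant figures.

Lab distance = (lab lifetime)·v = γτ·βc, so βγ = d/(cτ) = 1640/(2.998×10⁸ × 2.200×10^-6) = 2.4865.
With βγ = 2.4865: γ² = 1 + (βγ)² = 7.18268, and β = (βγ)/γ = 2.4865/2.68005 = 0.928.

0.928c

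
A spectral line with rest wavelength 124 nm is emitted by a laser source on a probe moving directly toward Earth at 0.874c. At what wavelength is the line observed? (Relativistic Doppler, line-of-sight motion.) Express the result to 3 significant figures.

Relativistic Doppler for wavelength: λ_obs = λ_src · √((1−β)/(1+β)).
With β = 0.874: factor = √(0.126/1.874) = 0.2593.
λ_obs = 124 × 0.2593 = 32.2 nm.

32.2 nm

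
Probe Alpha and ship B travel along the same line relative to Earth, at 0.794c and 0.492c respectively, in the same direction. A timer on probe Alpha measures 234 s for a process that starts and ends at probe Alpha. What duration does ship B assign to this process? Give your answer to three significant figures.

Transform probe Alpha's velocity into ship B's frame: (0.794 − 0.492)/(1 − 0.794·0.492) = 0.302/0.609352, so the relative speed is 0.49561c.
γ for this relative speed: γ = 1/√(1 − 0.245629) = 1.1514.
Probe Alpha's interval is proper; time dilation gives Δt_B = γΔτ = 1.1514 × 234 s = 269 s.

269 s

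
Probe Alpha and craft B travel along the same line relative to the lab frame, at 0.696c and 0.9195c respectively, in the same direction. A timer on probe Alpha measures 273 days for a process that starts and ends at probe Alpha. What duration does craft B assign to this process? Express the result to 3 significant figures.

Transform probe Alpha's velocity into craft B's frame: (0.696 − 0.9195)/(1 − 0.696·0.9195) = −0.2235/0.360028, so the relative speed is 0.62079c.
At |u| = 0.62079c, γ = (1 − 0.38538)^(−1/2) = 1.2755.
Probe Alpha's interval is proper; time dilation gives Δt_B = γΔτ = 1.2755 × 273 days = 348 days.

348 days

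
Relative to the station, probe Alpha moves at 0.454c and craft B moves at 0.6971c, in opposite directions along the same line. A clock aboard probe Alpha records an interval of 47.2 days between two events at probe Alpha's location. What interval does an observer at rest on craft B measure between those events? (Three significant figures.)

97.3 days

The velocity of probe Alpha relative to craft B is (0.454 + 0.6971)c / (1 + 0.454×0.6971) = 0.87437c; relative speed 0.87437c.
At |u| = 0.87437c, γ = (1 − 0.764523)^(−1/2) = 2.0608.
The clock on probe Alpha records proper time, so craft B measures Δt = γΔτ = 2.0608 × 47.2 = 97.3 days.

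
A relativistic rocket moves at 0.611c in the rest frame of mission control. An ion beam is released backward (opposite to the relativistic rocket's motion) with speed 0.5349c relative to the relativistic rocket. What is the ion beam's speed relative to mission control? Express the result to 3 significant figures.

Relativistic velocity addition: u = (u' + v)/(1 + u'v/c²), with u' = −0.5349c and v = 0.611c.
Numerator: −0.5349 + 0.611 = 0.0761. Denominator: 1 + (−0.5349)(0.611) = 0.6731761.
u = 0.0761/0.6731761 = 0.11305, so the speed is 0.113c.

0.113c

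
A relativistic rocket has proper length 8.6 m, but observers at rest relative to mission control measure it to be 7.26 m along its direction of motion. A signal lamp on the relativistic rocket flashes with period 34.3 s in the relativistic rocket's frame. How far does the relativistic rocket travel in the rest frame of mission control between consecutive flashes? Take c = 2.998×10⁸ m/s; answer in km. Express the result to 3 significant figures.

γ = L₀/L = 8.6/7.26 = 1.18457.
β = √(1 − 1/γ²) = 0.53605. Lab-frame period = γτ = 1.18457×34.3 s = 40.631 s. Distance = βc × γτ = 0.53605 × 2.998×10⁸ m/s × 40.631 s = 6.5297×10^9 m = 6.53×10^6 km.

6.53×10^6 km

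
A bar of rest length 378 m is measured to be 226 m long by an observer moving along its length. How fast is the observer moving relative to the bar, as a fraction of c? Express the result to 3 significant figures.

Length contraction gives γ = L₀/L = 378/226 = 1.6726.
β = √(1 − 1/γ²) = √0.64255 = 0.802.

0.802c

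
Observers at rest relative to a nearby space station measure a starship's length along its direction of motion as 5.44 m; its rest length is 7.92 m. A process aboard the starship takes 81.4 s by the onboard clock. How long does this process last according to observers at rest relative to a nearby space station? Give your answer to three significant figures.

119 s

From L = L₀/γ: γ = 7.92/5.44 = 1.45588.
Δt = γΔτ = 1.45588 × 81.4 = 119 s.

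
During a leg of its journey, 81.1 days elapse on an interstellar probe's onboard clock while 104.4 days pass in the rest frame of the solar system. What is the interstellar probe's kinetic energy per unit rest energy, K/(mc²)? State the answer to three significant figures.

0.287

γ = Δt/Δτ = 104.4/81.1 = 1.2873.
K/(mc²) = γ − 1 = 1.2873 − 1 = 0.287.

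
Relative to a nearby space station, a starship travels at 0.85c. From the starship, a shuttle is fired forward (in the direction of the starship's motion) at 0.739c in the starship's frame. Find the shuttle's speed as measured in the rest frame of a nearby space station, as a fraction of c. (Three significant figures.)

0.976c

In units of c, u = (u' + v)/(1 + u'v) with u' = 0.739 and v = 0.85.
Numerator: 0.739 + 0.85 = 1.589. Denominator: 1 + (0.739)(0.85) = 1.62815.
u = 1.589/1.62815 = 0.97595, so the speed is 0.976c.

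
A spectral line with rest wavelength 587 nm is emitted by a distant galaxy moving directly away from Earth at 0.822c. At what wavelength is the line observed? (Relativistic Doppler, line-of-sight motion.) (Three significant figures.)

Relativistic Doppler for wavelength: λ_obs = λ_src · √((1+β)/(1−β)).
With β = 0.822: factor = √(1.822/0.178) = 3.1994.
λ_obs = 587 × 3.1994 = 1880 nm.

1880 nm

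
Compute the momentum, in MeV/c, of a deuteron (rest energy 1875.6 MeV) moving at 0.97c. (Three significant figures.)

Lorentz factor: γ = (1 − 0.9409)^(−1/2) = 4.1135.
Momentum: p = γβ·mc = 4.1135 × 0.97 × 1875.6 MeV/c = 7480 MeV/c.

7480 MeV/c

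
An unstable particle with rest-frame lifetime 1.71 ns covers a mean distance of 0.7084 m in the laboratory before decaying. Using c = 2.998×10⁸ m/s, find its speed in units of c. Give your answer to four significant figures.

0.8101c

Let x = d/(cτ) = 0.7084 m / (2.998×10⁸ m/s × 1.710×10^-9 s) = 1.3818. Since d = βγcτ, x = βγ = β/√(1−β²).
Solving: β² = x²/(1+x²) = 1.90937/2.90937 = 0.656283, so β = 0.8101.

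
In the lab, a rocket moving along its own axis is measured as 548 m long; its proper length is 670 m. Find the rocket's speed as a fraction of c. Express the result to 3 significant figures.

Length contraction gives γ = L₀/L = 670/548 = 1.2226.
β = √(1 − 1/γ²) = √0.330992 = 0.575.

0.575c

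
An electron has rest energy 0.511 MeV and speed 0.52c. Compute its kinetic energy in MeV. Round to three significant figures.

Lorentz factor: γ = (1 − 0.2704)^(−1/2) = 1.17073.
Kinetic energy: K = (γ − 1)mc² = (1.17073 − 1) × 0.511 MeV = 0.17073 × 0.511 = 0.0872 MeV.

0.0872 MeV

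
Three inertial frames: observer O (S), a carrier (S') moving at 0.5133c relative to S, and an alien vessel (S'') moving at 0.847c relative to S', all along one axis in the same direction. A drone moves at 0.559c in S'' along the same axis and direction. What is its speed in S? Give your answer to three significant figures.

First combine the drone and alien vessel (S''→S'): u₁ = (0.559 + 0.847)/(1 + 0.559×0.847) = 1.406/1.473473 = 0.95421.
Then combine with the carrier (S'→S): u = (0.95421 + 0.5133)/(1 + 0.95421×0.5133) = 1.46751/1.489795993 = 0.98504.

0.985c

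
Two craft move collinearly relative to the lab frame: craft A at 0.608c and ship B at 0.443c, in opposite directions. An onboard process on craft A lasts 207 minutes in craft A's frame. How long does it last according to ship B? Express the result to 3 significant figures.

Transform craft A's velocity into ship B's frame: (0.608 + 0.443)/(1 + 0.608·0.443) = 1.051/1.269344, so the relative speed is 0.82799c.
γ for this relative speed: γ = 1/√(1 − 0.685567) = 1.7833.
The clock on craft A records proper time, so ship B measures Δt = γΔτ = 1.7833 × 207 = 369 minutes.

369 minutes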